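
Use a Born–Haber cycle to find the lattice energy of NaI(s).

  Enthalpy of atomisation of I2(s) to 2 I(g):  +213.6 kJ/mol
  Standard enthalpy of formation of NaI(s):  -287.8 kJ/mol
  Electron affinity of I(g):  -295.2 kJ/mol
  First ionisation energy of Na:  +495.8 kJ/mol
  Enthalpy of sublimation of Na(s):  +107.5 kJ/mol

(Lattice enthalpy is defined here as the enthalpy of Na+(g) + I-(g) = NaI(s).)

ΔHf° = 1·ΔHsub + 1·(ΣIE) + 1/2·D(I2) + 1·EA + U
-287.8 = 1·(+107.5) + 1·(+495.8) + 1/2·(+213.6) + 1·(-295.2) + U
U = -287.8 − (+414.9) = -702.7 kJ/mol

U = -702.7 kJ/mol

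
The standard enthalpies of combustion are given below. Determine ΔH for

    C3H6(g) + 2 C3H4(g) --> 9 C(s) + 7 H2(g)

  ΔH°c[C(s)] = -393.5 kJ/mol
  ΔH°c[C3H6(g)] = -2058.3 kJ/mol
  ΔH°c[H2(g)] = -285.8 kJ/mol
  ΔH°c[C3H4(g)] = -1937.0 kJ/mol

ΔH = -390.2 kJ/mol

With combustion enthalpies, reactants minus products:
= [1·(-2058.3) + 2·(-1937.0)] − [9·(-393.5) + 7·(-285.8)]
= -390.2 kJ/mol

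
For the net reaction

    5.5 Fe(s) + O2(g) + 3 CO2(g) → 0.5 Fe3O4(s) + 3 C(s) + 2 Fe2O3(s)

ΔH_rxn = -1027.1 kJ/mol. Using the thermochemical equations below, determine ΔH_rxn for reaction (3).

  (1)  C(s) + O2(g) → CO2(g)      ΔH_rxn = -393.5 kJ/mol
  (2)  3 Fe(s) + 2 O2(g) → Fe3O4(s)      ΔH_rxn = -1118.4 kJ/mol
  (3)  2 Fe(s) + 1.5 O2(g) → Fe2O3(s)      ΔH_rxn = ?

ΔH_rxn = -824.2 kJ/mol

(1) reversed and × 3 (reverse to put CO2(g) on the reactant side; ×3 to match 3 CO2(g) in the target): (-3)·(-393.5) = +1180.5 kJ/mol
(2) × 1/2 (×1/2 to match 1/2 Fe3O4(s) in the target): (1/2)·(-1118.4) = -559.2 kJ/mol
(3) × 2 (scale by 2 for the 2 Fe2O3(s)): contributes 2·x
-1027.1 = (+1180.5) + (-559.2) + 2·x
x = (-1027.1 − (+621.3)) / (2) = -824.2 kJ/mol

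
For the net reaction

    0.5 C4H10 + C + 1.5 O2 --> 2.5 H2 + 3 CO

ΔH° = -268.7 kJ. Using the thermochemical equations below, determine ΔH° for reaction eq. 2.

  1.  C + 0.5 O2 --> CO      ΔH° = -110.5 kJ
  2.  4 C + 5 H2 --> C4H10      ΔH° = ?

ΔH° = -125.6 kJ

eq. 1 × 3: (3)·(-110.5) = -331.5 kJ
eq. 2 reversed and × 1/2: contributes −1/2·x
-268.7 = (-331.5) − 1/2·x
x = (-268.7 − (-331.5)) / (-1/2) = -125.6 kJ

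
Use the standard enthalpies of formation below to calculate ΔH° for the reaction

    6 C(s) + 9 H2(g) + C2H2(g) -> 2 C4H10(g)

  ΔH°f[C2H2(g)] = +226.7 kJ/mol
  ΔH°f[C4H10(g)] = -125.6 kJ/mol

ΔH° = -477.9 kJ/mol

ΔH°rxn = Σ nΔHf°(products) − Σ nΔHf°(reactants).
Products: 2·(-125.6) = -251.2
Reactants: 6·(+0.0) + 9·(+0.0) + 1·(+226.7) = +226.7
ΔH° = (-251.2) − (+226.7) = -477.9 kJ/mol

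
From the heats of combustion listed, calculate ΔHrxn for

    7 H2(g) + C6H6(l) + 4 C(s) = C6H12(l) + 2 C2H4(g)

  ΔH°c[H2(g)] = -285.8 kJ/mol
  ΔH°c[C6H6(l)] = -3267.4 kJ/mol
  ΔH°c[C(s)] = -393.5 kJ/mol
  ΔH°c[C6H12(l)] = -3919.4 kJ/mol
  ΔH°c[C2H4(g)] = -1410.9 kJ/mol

Using ΔH = Σ nΔHc°(reactants) − Σ nΔHc°(products):
= [7·(-285.8) + 1·(-3267.4) + 4·(-393.5)] − [1·(-3919.4) + 2·(-1410.9)]
= -100.8 kJ/mol

ΔHrxn = -100.8 kJ/mol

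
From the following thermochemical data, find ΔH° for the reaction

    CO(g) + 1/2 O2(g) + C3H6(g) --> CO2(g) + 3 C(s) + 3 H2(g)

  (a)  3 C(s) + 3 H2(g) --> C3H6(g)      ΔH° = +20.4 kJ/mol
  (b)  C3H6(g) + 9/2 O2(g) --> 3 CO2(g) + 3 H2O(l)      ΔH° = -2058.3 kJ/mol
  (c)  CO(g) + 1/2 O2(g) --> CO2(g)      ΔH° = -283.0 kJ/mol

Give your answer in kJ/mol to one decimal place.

(a) reversed (reverse to put C(s) on the product side): -20.4 kJ/mol
(b): not needed (H2O(l) appears nowhere else).
(c) as written (CO(g) already on the reactant side): -283.0 kJ/mol
Combining the equations, ΔH° = (-20.4) + (-283.0) = -303.4 kJ/mol

ΔH° = -303.4 kJ/mol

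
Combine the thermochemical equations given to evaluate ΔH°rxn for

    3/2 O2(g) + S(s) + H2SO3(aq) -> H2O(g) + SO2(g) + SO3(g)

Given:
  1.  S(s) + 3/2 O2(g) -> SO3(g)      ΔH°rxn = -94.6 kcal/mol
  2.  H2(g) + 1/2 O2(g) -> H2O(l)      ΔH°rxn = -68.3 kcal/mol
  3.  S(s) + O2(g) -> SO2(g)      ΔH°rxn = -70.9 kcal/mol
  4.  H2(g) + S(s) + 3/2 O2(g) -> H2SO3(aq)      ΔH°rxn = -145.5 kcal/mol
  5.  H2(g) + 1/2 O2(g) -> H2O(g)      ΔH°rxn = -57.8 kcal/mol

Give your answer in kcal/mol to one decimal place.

ΔH°rxn = -77.8 kcal/mol

eq. 1 as written: -94.6 kcal/mol
eq. 2: not needed.
eq. 3 as written: -70.9 kcal/mol
eq. 4 reversed: +145.5 kcal/mol
eq. 5 as written: -57.8 kcal/mol
ΔH°rxn = (-94.6) + (-70.9) + (+145.5) + (-57.8) = -77.8 kcal/mol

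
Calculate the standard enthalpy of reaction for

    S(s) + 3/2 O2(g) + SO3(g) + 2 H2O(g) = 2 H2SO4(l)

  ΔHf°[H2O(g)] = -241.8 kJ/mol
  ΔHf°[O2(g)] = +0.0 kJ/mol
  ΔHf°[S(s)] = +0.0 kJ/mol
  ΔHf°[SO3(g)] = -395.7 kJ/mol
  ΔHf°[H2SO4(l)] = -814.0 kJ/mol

Products: 2·(-814.0) = -1628.0
Reactants: 1·(+0.0) + 3/2·(+0.0) + 1·(-395.7) + 2·(-241.8) = -879.3
ΔHrxn = (-1628.0) − (-879.3) = -748.7 kJ/mol

ΔHrxn = -748.7 kJ/mol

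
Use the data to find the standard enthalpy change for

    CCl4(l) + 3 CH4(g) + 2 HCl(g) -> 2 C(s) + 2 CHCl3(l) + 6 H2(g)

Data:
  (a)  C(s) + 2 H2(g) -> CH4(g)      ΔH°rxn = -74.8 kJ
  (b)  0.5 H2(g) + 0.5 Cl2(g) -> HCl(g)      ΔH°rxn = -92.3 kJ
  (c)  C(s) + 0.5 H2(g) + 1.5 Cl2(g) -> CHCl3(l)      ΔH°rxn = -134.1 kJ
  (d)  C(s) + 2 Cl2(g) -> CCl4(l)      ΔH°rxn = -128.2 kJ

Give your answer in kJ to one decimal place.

(a) reversed and × 3: (-3)·(-74.8) = +224.4 kJ
(b) reversed and × 2: (-2)·(-92.3) = +184.6 kJ
(c) × 2: (2)·(-134.1) = -268.2 kJ
(d) reversed: +128.2 kJ
ΔH°rxn = (-3)·(-74.8) + (-2)·(-92.3) + (2)·(-134.1) + (-1)·(-128.2) = 269.0 kJ

ΔH°rxn = 269.0 kJ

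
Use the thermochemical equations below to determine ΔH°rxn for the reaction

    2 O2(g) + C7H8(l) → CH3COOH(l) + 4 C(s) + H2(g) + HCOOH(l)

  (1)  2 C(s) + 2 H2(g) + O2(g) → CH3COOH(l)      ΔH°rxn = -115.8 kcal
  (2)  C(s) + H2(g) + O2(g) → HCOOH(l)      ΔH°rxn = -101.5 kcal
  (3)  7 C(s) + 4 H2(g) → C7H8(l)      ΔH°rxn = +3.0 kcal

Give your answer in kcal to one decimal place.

ΔH°rxn = -220.3 kcal

(1) as written (CH3COOH(l) already on the product side): -115.8 kcal
(2) as written (HCOOH(l) already on the product side): -101.5 kcal
(3) reversed (C7H8(l) must end up as a reactant): -3.0 kcal
By Hess's law, ΔH°rxn = (1)·(-115.8) + (1)·(-101.5) + (-1)·(+3.0) = -220.3 kcal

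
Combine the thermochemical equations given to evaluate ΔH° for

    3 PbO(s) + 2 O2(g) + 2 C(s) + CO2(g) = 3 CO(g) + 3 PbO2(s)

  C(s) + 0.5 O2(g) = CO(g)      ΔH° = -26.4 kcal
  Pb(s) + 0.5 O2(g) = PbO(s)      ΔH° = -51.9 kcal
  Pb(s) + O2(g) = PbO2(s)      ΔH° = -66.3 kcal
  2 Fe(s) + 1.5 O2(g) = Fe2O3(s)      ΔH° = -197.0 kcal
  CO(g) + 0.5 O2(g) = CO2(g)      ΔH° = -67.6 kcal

ΔH° = -28.4 kcal

equation 1 × 2 (×2 to match 2 C(s) in the target): (2)·(-26.4) = -52.8 kcal
equation 2 reversed and × 3 (reverse to put PbO(s) on the reactant side; ×3 to match 3 PbO(s) in the target): (-3)·(-51.9) = +155.7 kcal
equation 3 × 3 (scale by 3 for the 3 PbO2(s)): (3)·(-66.3) = -198.9 kcal
equation 4: not needed (Fe(s) appears nowhere else).
equation 5 reversed (reverse to put CO2(g) on the reactant side): +67.6 kcal
ΔH° = (2)·(-26.4) + (-3)·(-51.9) + (3)·(-66.3) + (-1)·(-67.6) = -28.4 kcal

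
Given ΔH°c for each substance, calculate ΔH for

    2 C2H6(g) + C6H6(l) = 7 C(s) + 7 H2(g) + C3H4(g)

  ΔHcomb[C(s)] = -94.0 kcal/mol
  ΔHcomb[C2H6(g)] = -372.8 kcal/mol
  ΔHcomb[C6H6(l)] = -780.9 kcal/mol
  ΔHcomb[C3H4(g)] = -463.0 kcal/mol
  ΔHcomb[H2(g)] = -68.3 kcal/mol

ΔH = 72.6 kcal/mol

Using ΔH = Σ nΔHc°(reactants) − Σ nΔHc°(products):
= [2·(-372.8) + 1·(-780.9)] − [7·(-94.0) + 7·(-68.3) + 1·(-463.0)]
= 72.6 kcal/mol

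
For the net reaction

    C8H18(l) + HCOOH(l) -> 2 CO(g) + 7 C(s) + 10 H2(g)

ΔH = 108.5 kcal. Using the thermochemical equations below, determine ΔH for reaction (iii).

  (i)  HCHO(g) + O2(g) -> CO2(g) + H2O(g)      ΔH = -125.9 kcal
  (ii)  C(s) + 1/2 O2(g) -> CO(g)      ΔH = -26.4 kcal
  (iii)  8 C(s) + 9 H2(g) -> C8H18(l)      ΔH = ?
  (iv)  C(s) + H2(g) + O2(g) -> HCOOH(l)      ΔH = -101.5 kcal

ΔH = -59.8 kcal

(i): not needed (H2O(g) appears nowhere else).
(ii) × 2 (×2 to match 2 CO(g) in the target): (2)·(-26.4) = -52.8 kcal
(iii) reversed (C8H18(l) must end up as a reactant): contributes −x
(iv) reversed (reverse to put HCOOH(l) on the reactant side): +101.5 kcal
+108.5 = (-52.8) + (+101.5) − x
x = (+108.5 − (+48.7)) / (-1) = -59.8 kcal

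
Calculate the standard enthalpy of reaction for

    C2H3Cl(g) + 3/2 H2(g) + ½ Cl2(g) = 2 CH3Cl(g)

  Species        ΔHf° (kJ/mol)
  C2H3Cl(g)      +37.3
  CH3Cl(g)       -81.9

Products: 2·(-81.9) = -163.8
Reactants: 1·(+37.3) + 3/2·(+0.0) + 1/2·(+0.0) = +37.3
ΔH_rxn = (-163.8) − (+37.3) = -201.1 kJ/mol

ΔH_rxn = -201.1 kJ/mol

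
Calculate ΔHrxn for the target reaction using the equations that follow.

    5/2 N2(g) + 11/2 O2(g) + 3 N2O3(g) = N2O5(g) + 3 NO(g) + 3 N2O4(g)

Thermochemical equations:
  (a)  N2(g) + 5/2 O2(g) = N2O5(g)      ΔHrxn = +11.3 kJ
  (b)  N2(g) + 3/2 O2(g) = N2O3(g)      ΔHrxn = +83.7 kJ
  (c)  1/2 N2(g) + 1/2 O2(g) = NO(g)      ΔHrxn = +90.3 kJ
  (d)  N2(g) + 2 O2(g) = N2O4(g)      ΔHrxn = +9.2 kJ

ΔHrxn = 58.7 kJ

(a) as written: +11.3 kJ
(b) reversed and × 3: (-3)·(+83.7) = -251.1 kJ
(c) × 3: (3)·(+90.3) = +270.9 kJ
(d) × 3: (3)·(+9.2) = +27.6 kJ
Summing the manipulated equations, ΔHrxn = (1)·(+11.3) + (-3)·(+83.7) + (3)·(+90.3) + (3)·(+9.2) = 58.7 kJ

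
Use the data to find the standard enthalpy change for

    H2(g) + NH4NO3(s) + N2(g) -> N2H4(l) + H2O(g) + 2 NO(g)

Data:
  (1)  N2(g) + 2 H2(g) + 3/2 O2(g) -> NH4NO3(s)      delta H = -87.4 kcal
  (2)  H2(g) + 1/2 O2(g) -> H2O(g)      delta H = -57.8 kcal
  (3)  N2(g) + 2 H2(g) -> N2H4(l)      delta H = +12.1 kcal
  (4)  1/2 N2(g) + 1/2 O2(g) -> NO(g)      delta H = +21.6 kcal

(1) reversed (NH4NO3(s) must end up as a reactant): +87.4 kcal
(2) as written (H2O(g) already on the product side): -57.8 kcal
(3) as written (N2H4(l) already on the product side): +12.1 kcal
(4) × 2 (×2 to match 2 NO(g) in the target): (2)·(+21.6) = +43.2 kcal
By Hess's law, delta H = (-1)·(-87.4) + (1)·(-57.8) + (1)·(+12.1) + (2)·(+21.6) = 84.9 kcal

delta H = 84.9 kcal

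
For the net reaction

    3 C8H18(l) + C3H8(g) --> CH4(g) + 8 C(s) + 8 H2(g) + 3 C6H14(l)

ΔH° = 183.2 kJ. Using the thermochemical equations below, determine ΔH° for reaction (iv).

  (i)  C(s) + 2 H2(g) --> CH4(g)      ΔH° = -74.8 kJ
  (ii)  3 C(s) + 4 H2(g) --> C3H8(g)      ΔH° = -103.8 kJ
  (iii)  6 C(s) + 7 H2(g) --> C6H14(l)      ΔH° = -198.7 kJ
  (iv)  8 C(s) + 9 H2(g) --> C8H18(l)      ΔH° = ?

ΔH° = -250.1 kJ

(i) as written: -74.8 kJ
(ii) reversed: +103.8 kJ
(iii) × 3: (3)·(-198.7) = -596.1 kJ
(iv) reversed and × 3: contributes −3·x
+183.2 = (-74.8) + (+103.8) + (-596.1) − 3·x
x = (+183.2 − (-567.1)) / (-3) = -250.1 kJ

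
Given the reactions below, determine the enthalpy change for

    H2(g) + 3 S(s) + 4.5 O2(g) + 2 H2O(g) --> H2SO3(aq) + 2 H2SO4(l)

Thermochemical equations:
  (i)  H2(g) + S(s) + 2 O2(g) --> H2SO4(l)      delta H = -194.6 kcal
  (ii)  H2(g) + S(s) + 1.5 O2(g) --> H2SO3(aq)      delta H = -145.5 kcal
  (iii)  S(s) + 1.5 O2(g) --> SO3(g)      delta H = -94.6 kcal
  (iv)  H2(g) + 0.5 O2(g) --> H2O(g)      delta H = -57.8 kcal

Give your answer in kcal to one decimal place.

delta H = -419.1 kcal

(i) × 2: (2)·(-194.6) = -389.2 kcal
(ii) as written: -145.5 kcal
(iii): not needed.
(iv) reversed and × 2: (-2)·(-57.8) = +115.6 kcal
delta H = (-389.2) + (-145.5) + (+115.6) = -419.1 kcal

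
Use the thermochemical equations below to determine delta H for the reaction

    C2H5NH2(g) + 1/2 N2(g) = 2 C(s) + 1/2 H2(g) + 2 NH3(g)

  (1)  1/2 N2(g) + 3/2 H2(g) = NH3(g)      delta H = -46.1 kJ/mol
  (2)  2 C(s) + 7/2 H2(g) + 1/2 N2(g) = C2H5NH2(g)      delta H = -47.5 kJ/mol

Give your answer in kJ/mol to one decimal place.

(1) × 2 (×2 to match 2 NH3(g) in the target): (2)·(-46.1) = -92.2 kJ/mol
(2) reversed (reverse to put C2H5NH2(g) on the reactant side): +47.5 kJ/mol
delta H = (-92.2) + (+47.5) = -44.7 kJ/mol

delta H = -44.7 kJ/mol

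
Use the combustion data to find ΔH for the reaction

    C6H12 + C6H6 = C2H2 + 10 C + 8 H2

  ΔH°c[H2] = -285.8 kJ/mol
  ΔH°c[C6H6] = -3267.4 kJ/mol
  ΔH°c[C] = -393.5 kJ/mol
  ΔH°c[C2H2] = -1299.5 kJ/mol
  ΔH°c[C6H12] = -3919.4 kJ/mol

With combustion enthalpies, reactants minus products:
= [1·(-3919.4) + 1·(-3267.4)] − [1·(-1299.5) + 10·(-393.5) + 8·(-285.8)]
= 334.1 kJ/mol

ΔH = 334.1 kJ/mol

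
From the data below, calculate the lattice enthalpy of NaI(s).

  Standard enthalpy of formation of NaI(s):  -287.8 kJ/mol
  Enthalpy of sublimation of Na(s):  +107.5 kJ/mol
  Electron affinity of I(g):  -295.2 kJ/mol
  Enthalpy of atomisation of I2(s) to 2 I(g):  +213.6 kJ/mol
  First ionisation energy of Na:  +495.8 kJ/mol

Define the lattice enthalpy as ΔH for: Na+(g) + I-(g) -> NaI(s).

U = -702.7 kJ/mol

ΔHf° = 1·ΔHsub + 1·(ΣIE) + 1/2·D(I2) + 1·EA + U
-287.8 = 1·(+107.5) + 1·(+495.8) + 1/2·(+213.6) + 1·(-295.2) + U
U = -287.8 − (+414.9) = -702.7 kJ/mol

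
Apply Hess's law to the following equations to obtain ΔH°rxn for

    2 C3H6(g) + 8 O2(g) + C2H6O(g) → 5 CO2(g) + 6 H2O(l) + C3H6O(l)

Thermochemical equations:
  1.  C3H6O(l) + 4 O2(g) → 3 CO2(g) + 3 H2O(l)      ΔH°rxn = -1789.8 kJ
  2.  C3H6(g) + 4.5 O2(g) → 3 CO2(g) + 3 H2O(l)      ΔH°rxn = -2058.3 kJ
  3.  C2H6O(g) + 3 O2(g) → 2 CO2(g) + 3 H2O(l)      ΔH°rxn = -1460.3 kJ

ΔH°rxn = -3787.1 kJ

eq. 1 reversed: +1789.8 kJ
eq. 2 × 2: (2)·(-2058.3) = -4116.6 kJ
eq. 3 as written: -1460.3 kJ
ΔH°rxn = (+1789.8) + (-4116.6) + (-1460.3) = -3787.1 kJ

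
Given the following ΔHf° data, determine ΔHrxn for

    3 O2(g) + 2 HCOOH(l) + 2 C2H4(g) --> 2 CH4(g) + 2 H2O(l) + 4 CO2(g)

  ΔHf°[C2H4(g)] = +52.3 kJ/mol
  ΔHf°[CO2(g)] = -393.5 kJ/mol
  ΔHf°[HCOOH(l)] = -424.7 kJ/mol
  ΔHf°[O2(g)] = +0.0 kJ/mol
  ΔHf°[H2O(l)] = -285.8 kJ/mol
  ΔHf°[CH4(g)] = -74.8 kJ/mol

ΔHrxn = -1550.4 kJ/mol

ΔH°rxn = Σ nΔHf°(products) − Σ nΔHf°(reactants).
Products: 2·(-74.8) + 2·(-285.8) + 4·(-393.5) = -2295.2
Reactants: 3·(+0.0) + 2·(-424.7) + 2·(+52.3) = -744.8
ΔHrxn = (-2295.2) − (-744.8) = -1550.4 kJ/mol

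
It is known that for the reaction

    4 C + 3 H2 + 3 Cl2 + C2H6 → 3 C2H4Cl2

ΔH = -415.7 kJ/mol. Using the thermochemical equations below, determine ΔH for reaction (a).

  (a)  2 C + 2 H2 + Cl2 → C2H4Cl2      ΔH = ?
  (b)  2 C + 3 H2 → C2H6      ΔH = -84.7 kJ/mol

ΔH = -166.8 kJ/mol

(a) × 3: contributes 3·x
(b) reversed: +84.7 kJ/mol
-415.7 = (+84.7) + 3·x
x = (-415.7 − (+84.7)) / (3) = -166.8 kJ/mol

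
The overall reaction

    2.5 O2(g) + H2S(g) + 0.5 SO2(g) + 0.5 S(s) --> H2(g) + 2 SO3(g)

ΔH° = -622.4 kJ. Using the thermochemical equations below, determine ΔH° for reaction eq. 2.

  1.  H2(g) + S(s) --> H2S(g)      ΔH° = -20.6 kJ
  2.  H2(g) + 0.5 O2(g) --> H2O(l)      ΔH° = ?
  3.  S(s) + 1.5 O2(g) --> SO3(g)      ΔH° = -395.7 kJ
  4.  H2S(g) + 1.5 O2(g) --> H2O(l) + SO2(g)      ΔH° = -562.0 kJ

eq. 1 reversed and × 3/2: (-3/2)·(-20.6) = +30.9 kJ
eq. 2 × 1/2: contributes 1/2·x
eq. 3 × 2: (2)·(-395.7) = -791.4 kJ
eq. 4 reversed and × 1/2: (-1/2)·(-562.0) = +281.0 kJ
-622.4 = (+30.9) + (-791.4) + (+281.0) + 1/2·x
x = (-622.4 − (-479.5)) / (1/2) = -285.8 kJ

ΔH° = -285.8 kJ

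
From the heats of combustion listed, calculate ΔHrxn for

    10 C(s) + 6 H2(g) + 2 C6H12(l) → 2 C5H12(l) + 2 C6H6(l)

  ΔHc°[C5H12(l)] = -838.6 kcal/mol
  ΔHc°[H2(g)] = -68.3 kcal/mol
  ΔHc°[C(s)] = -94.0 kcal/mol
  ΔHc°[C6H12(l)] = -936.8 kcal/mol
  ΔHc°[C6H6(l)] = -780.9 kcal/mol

With combustion enthalpies, reactants minus products:
= [10·(-94.0) + 6·(-68.3) + 2·(-936.8)] − [2·(-838.6) + 2·(-780.9)]
= 15.6 kcal/mol

ΔHrxn = 15.6 kcal/mol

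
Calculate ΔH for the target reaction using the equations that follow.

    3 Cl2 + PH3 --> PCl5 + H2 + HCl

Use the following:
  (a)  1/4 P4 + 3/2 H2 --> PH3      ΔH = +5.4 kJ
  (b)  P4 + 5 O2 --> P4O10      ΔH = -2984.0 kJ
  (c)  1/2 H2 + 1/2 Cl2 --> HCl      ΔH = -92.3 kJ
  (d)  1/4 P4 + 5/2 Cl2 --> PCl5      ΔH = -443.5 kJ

ΔH = -541.2 kJ

(a) reversed: -5.4 kJ
(b): not needed.
(c) as written: -92.3 kJ
(d) as written: -443.5 kJ
ΔH = (-1)·(+5.4) + (1)·(-92.3) + (1)·(-443.5) = -541.2 kJ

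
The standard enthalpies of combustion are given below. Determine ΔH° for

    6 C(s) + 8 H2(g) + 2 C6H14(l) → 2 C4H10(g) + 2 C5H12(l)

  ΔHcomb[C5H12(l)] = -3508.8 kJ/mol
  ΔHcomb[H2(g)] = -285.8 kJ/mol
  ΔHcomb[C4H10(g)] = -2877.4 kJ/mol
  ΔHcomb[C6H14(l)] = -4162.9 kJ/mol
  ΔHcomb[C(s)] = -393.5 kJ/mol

ΔH° = -200.8 kJ/mol

Using ΔH = Σ nΔHc°(reactants) − Σ nΔHc°(products):
= [6·(-393.5) + 8·(-285.8) + 2·(-4162.9)] − [2·(-2877.4) + 2·(-3508.8)]
= -200.8 kJ/mol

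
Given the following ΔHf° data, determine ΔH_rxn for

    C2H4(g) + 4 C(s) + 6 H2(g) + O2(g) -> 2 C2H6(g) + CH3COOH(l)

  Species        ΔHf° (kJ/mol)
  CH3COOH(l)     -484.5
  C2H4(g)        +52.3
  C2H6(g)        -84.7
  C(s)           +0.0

ΔH_rxn = -706.2 kJ/mol

ΔH°rxn = Σ nΔHf°(products) − Σ nΔHf°(reactants).
Products: 2·(-84.7) + 1·(-484.5) = -653.9
Reactants: 1·(+52.3) + 4·(+0.0) + 6·(+0.0) + 1·(+0.0) = +52.3
ΔH_rxn = (-653.9) − (+52.3) = -706.2 kJ/mol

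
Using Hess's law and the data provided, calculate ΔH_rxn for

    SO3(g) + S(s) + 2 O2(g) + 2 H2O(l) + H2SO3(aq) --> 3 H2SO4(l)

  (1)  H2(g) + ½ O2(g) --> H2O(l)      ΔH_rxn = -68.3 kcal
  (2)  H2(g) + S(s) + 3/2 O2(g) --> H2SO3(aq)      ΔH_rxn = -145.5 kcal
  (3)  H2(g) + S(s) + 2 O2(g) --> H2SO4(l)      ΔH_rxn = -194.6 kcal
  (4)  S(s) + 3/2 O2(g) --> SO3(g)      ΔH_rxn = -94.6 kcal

(1) reversed and × 2 (reverse to put H2O(l) on the reactant side; ×2 to match 2 H2O(l) in the target): (-2)·(-68.3) = +136.6 kcal
(2) reversed (H2SO3(aq) must end up as a reactant): +145.5 kcal
(3) × 3 (×3 to match 3 H2SO4(l) in the target): (3)·(-194.6) = -583.8 kcal
(4) reversed (reverse to put SO3(g) on the reactant side): +94.6 kcal
Summing the manipulated equations, ΔH_rxn = (-2)·(-68.3) + (-1)·(-145.5) + (3)·(-194.6) + (-1)·(-94.6) = -207.1 kcal

ΔH_rxn = -207.1 kcal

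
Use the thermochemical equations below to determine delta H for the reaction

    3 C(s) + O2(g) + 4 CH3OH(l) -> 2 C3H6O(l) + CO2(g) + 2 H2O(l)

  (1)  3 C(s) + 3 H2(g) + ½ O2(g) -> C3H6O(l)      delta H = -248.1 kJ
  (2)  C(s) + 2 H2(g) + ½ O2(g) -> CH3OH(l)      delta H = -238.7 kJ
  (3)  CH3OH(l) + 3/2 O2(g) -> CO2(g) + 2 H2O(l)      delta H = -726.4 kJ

delta H = -506.5 kJ

(1) × 2 (×2 to match 2 C3H6O(l) in the target): (2)·(-248.1) = -496.2 kJ
(2) reversed and × 3: (-3)·(-238.7) = +716.1 kJ
(3) as written (CO2(g) already on the product side): -726.4 kJ
delta H = (-496.2) + (+716.1) + (-726.4) = -506.5 kJ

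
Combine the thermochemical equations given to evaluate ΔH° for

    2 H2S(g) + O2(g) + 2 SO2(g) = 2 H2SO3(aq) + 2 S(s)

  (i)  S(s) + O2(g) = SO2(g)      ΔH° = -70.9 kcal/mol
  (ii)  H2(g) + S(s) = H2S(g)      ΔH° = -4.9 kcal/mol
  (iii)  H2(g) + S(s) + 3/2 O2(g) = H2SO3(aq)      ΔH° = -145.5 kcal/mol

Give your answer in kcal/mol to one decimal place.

ΔH° = -139.4 kcal/mol

(i) reversed and × 2: (-2)·(-70.9) = +141.8 kcal/mol
(ii) reversed and × 2: (-2)·(-4.9) = +9.8 kcal/mol
(iii) × 2: (2)·(-145.5) = -291.0 kcal/mol
ΔH° = (+141.8) + (+9.8) + (-291.0) = -139.4 kcal/mol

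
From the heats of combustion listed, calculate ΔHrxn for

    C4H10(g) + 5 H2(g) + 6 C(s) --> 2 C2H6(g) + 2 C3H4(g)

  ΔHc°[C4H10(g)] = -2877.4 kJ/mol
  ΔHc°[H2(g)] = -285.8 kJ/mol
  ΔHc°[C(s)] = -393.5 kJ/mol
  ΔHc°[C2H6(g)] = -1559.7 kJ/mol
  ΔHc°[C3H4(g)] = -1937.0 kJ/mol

With combustion enthalpies, reactants minus products:
= [1·(-2877.4) + 5·(-285.8) + 6·(-393.5)] − [2·(-1559.7) + 2·(-1937.0)]
= 326.0 kJ/mol

ΔHrxn = 326.0 kJ/mol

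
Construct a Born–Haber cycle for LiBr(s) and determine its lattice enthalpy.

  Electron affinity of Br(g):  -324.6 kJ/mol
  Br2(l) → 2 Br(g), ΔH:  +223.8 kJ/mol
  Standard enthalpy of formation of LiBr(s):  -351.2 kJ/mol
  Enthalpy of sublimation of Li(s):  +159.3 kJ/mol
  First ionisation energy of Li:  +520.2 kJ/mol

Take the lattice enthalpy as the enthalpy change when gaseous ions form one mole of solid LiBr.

ΔHf° = 1·ΔHsub + 1·(ΣIE) + 1/2·D(Br2) + 1·EA + U
-351.2 = 1·(+159.3) + 1·(+520.2) + 1/2·(+223.8) + 1·(-324.6) + U
U = -351.2 − (+466.8) = -818.0 kJ/mol

U = -818.0 kJ/mol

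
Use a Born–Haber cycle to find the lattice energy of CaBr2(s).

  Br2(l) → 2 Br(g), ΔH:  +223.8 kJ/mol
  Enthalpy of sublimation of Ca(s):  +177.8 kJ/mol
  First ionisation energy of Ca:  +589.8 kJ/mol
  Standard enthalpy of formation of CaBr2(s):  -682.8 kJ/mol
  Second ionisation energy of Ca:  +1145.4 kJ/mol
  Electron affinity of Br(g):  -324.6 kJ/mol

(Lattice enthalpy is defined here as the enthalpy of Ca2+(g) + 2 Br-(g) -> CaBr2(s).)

ΔHf° = 1·ΔHsub + 1·(ΣIE) + 1·D(Br2) + 2·EA + U
-682.8 = 1·(+177.8) + 1·(+1735.2) + 1·(+223.8) + 2·(-324.6) + U
U = -682.8 − (+1487.6) = -2170.4 kJ/mol

U = -2170.4 kJ/mol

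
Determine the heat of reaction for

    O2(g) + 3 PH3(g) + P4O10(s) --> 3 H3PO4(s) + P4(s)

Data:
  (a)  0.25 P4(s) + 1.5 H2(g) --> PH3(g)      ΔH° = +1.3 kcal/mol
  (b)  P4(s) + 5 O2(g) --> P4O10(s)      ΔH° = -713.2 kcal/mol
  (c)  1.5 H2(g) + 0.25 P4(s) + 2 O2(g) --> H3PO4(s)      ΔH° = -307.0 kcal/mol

ΔH° = -211.7 kcal/mol

(a) reversed and × 3: (-3)·(+1.3) = -3.9 kcal/mol
(b) reversed: +713.2 kcal/mol
(c) × 3: (3)·(-307.0) = -921.0 kcal/mol
Combining the equations, ΔH° = (-3)·(+1.3) + (-1)·(-713.2) + (3)·(-307.0) = -211.7 kcal/mol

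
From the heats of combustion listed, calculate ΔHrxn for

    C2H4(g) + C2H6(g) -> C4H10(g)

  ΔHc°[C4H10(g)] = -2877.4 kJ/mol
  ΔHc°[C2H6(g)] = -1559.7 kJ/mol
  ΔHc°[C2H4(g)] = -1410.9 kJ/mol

With combustion enthalpies, reactants minus products:
= [1·(-1410.9) + 1·(-1559.7)] − [1·(-2877.4)]
= -93.2 kJ/mol

ΔHrxn = -93.2 kJ/mol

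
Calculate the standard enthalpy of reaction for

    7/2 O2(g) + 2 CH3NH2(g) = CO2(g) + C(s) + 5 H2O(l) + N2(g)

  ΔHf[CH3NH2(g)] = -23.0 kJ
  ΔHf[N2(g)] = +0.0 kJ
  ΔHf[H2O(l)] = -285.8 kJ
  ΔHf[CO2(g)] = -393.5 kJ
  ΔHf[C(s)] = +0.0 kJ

ΔH° = -1776.5 kJ

ΔH°rxn = Σ nΔHf°(products) − Σ nΔHf°(reactants).
Products: 1·(-393.5) + 1·(+0.0) + 5·(-285.8) + 1·(+0.0) = -1822.5
Reactants: 7/2·(+0.0) + 2·(-23.0) = -46.0
ΔH° = (-1822.5) − (-46.0) = -1776.5 kJ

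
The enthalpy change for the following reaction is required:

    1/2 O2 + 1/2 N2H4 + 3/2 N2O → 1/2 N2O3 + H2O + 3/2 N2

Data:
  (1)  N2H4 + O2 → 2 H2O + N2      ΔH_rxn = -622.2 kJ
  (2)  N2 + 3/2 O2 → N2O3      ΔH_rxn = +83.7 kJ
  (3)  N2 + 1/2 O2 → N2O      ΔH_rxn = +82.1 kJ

(1) × 1/2 (×1/2 to match 1/2 N2H4 in the target): (1/2)·(-622.2) = -311.1 kJ
(2) × 1/2 (scale by 1/2 for the 1/2 N2O3): (1/2)·(+83.7) = +41.85 kJ
(3) reversed and × 3/2 (reverse to put N2O on the reactant side; ×3/2 to match 3/2 N2O in the target): (-3/2)·(+82.1) = -123.15 kJ
Summing the manipulated equations, ΔH_rxn = (1/2)·(-622.2) + (1/2)·(+83.7) + (-3/2)·(+82.1) = -392.4 kJ

ΔH_rxn = -392.4 kJ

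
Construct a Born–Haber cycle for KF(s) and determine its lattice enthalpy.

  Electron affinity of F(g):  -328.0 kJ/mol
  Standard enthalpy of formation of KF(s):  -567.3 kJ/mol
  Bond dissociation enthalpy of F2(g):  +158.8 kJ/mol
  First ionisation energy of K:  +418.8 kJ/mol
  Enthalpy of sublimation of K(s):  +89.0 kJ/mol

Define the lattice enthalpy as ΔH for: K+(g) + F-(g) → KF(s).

ΔHf° = 1·ΔHsub + 1·(ΣIE) + 1/2·D(F2) + 1·EA + U
-567.3 = 1·(+89.0) + 1·(+418.8) + 1/2·(+158.8) + 1·(-328.0) + U
U = -567.3 − (+259.2) = -826.5 kJ/mol

U = -826.5 kJ/mol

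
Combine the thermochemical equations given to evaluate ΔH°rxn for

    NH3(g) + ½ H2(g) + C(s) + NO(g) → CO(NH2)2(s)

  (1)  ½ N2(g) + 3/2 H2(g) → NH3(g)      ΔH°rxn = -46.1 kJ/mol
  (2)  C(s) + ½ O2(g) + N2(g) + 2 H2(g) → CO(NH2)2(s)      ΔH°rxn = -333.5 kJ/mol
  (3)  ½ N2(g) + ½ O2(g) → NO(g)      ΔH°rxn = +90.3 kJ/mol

(1) reversed (NH3(g) must end up as a reactant): +46.1 kJ/mol
(2) as written (CO(NH2)2(s) already on the product side): -333.5 kJ/mol
(3) reversed (reverse to put NO(g) on the reactant side): -90.3 kJ/mol
ΔH°rxn = (+46.1) + (-333.5) + (-90.3) = -377.7 kJ/mol

ΔH°rxn = -377.7 kJ/mol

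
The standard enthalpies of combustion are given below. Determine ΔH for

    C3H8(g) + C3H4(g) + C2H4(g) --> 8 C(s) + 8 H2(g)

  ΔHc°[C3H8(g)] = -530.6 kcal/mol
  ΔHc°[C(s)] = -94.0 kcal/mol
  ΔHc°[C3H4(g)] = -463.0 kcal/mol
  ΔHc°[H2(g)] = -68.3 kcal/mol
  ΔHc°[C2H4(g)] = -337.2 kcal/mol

ΔH = -32.4 kcal/mol

With combustion enthalpies, reactants minus products:
= [1·(-530.6) + 1·(-463.0) + 1·(-337.2)] − [8·(-94.0) + 8·(-68.3)]
= -32.4 kcal/mol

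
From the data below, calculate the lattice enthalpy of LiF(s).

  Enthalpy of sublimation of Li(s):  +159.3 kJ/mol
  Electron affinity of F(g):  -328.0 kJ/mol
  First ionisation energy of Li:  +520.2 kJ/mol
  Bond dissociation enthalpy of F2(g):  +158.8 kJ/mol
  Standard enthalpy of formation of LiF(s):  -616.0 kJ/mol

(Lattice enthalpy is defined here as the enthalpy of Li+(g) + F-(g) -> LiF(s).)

ΔHf° = 1·ΔHsub + 1·(ΣIE) + 1/2·D(F2) + 1·EA + U
-616.0 = 1·(+159.3) + 1·(+520.2) + 1/2·(+158.8) + 1·(-328.0) + U
U = -616.0 − (+430.9) = -1046.9 kJ/mol

U = -1046.9 kJ/mol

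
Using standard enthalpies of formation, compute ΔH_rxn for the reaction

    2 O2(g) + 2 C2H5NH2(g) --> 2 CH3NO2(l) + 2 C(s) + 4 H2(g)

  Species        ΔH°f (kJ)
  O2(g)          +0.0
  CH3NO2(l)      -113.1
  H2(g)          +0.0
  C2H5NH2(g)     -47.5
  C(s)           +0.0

ΔH_rxn = -131.2 kJ

Products: 2·(-113.1) + 2·(+0.0) + 4·(+0.0) = -226.2
Reactants: 2·(+0.0) + 2·(-47.5) = -95.0
ΔH_rxn = (-226.2) − (-95.0) = -131.2 kJ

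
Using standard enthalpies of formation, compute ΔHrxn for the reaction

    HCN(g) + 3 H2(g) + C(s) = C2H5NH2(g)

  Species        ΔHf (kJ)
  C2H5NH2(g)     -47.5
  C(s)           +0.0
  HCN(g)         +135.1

ΔHrxn = -182.6 kJ

Products: 1·(-47.5) = -47.5
Reactants: 1·(+135.1) + 3·(+0.0) + 1·(+0.0) = +135.1
ΔHrxn = (-47.5) − (+135.1) = -182.6 kJ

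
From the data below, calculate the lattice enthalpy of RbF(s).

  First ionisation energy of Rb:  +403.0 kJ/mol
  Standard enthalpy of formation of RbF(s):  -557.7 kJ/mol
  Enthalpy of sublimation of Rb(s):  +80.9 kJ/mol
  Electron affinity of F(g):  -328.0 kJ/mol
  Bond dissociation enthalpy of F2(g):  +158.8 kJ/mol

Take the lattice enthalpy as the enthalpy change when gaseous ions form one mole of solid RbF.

ΔHf° = 1·ΔHsub + 1·(ΣIE) + 1/2·D(F2) + 1·EA + U
-557.7 = 1·(+80.9) + 1·(+403.0) + 1/2·(+158.8) + 1·(-328.0) + U
U = -557.7 − (+235.3) = -793.0 kJ/mol

U = -793.0 kJ/mol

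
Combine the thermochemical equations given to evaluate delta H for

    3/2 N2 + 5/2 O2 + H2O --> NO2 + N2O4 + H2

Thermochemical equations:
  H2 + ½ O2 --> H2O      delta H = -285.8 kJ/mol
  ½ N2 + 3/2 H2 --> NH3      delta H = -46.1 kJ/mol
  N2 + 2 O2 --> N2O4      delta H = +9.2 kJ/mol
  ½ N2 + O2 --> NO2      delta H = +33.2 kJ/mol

delta H = 328.2 kJ/mol

equation 1 reversed: +285.8 kJ/mol
equation 2: not needed.
equation 3 as written: +9.2 kJ/mol
equation 4 as written: +33.2 kJ/mol
delta H = (-1)·(-285.8) + (1)·(+9.2) + (1)·(+33.2) = 328.2 kJ/mol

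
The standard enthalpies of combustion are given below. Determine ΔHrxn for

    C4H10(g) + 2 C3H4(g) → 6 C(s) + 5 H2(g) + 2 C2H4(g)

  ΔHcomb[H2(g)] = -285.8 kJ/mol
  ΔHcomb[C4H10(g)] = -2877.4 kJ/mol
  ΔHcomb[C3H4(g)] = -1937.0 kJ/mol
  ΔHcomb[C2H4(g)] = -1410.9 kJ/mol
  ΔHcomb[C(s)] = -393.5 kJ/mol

Using ΔH = Σ nΔHc°(reactants) − Σ nΔHc°(products):
= [1·(-2877.4) + 2·(-1937.0)] − [6·(-393.5) + 5·(-285.8) + 2·(-1410.9)]
= -139.6 kJ/mol

ΔHrxn = -139.6 kJ/mol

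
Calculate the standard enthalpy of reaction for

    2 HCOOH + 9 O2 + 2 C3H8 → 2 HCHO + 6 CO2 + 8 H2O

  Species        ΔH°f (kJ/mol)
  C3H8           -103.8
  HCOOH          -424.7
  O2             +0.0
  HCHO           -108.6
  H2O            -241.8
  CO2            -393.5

ΔH°rxn = Σ nΔHf°(products) − Σ nΔHf°(reactants).
Products: 2·(-108.6) + 6·(-393.5) + 8·(-241.8) = -4512.6
Reactants: 2·(-424.7) + 9·(+0.0) + 2·(-103.8) = -1057.0
ΔH_rxn = (-4512.6) − (-1057.0) = -3455.6 kJ/mol

ΔH_rxn = -3455.6 kJ/mol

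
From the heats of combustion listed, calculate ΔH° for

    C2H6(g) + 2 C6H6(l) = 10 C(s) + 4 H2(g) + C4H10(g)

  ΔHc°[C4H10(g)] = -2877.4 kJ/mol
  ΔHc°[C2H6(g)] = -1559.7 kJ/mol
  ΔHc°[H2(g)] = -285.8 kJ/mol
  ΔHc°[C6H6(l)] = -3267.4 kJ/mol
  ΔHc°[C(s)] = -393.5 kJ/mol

With combustion enthalpies, reactants minus products:
= [1·(-1559.7) + 2·(-3267.4)] − [10·(-393.5) + 4·(-285.8) + 1·(-2877.4)]
= -138.9 kJ/mol

ΔH° = -138.9 kJ/mol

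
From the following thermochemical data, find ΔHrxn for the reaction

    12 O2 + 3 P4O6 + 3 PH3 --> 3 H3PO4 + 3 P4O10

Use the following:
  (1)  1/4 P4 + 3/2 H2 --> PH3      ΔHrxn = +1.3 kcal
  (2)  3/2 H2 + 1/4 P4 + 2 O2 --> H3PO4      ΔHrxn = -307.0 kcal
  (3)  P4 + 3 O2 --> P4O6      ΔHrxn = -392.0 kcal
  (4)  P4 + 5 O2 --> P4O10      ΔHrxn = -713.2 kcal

ΔHrxn = -1888.5 kcal

(1) reversed and × 3: (-3)·(+1.3) = -3.9 kcal
(2) × 3: (3)·(-307.0) = -921.0 kcal
(3) reversed and × 3: (-3)·(-392.0) = +1176.0 kcal
(4) × 3: (3)·(-713.2) = -2139.6 kcal
ΔHrxn = (-3.9) + (-921.0) + (+1176.0) + (-2139.6) = -1888.5 kcal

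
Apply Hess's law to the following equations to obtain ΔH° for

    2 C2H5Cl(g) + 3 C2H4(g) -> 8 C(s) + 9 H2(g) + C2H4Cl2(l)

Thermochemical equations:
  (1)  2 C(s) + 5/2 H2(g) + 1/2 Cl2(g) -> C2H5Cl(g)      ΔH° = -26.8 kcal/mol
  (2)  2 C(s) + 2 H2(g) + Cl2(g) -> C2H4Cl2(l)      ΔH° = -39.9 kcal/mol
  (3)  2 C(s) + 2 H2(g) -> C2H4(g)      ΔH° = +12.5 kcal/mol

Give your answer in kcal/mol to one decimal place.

(1) reversed and × 2: (-2)·(-26.8) = +53.6 kcal/mol
(2) as written: -39.9 kcal/mol
(3) reversed and × 3: (-3)·(+12.5) = -37.5 kcal/mol
ΔH° = (+53.6) + (-39.9) + (-37.5) = -23.8 kcal/mol

ΔH° = -23.8 kcal/mol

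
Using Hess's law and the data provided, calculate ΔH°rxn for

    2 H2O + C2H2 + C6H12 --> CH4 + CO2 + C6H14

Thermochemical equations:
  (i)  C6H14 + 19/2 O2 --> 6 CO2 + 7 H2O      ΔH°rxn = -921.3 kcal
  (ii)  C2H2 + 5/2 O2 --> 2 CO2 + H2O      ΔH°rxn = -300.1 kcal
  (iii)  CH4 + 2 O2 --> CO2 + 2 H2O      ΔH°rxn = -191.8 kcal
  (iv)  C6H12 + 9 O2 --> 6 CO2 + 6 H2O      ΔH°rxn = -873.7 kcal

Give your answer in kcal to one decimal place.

ΔH°rxn = -60.7 kcal

(i) reversed (C6H14 must end up as a product): +921.3 kcal
(ii) as written (C2H2 already on the reactant side): -300.1 kcal
(iii) reversed (reverse to put CH4 on the product side): +191.8 kcal
(iv) as written (C6H12 already on the reactant side): -873.7 kcal
ΔH°rxn = (+921.3) + (-300.1) + (+191.8) + (-873.7) = -60.7 kcal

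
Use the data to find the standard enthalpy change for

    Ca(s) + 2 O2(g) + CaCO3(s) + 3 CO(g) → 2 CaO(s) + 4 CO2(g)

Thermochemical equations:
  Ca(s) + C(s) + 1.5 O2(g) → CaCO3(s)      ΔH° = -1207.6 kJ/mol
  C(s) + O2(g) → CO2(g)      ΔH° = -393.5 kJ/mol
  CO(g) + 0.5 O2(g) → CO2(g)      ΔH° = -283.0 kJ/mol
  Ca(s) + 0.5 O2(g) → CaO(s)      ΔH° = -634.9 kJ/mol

ΔH° = -1304.7 kJ/mol

equation 1 reversed (CaCO3(s) must end up as a reactant): +1207.6 kJ/mol
equation 2 as written: -393.5 kJ/mol
equation 3 × 3 (×3 to match 3 CO(g) in the target): (3)·(-283.0) = -849.0 kJ/mol
equation 4 × 2 (×2 to match 2 CaO(s) in the target): (2)·(-634.9) = -1269.8 kJ/mol
ΔH° = (+1207.6) + (-393.5) + (-849.0) + (-1269.8) = -1304.7 kJ/mol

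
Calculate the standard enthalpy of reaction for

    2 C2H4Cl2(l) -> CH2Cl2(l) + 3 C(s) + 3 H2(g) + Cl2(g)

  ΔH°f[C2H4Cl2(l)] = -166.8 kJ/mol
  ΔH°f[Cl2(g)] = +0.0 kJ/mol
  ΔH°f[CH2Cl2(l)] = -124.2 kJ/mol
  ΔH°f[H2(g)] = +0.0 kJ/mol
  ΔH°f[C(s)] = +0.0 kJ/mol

Products: 1·(-124.2) + 3·(+0.0) + 3·(+0.0) + 1·(+0.0) = -124.2
Reactants: 2·(-166.8) = -333.6
ΔH°rxn = (-124.2) − (-333.6) = 209.4 kJ/mol

ΔH°rxn = 209.4 kJ/mol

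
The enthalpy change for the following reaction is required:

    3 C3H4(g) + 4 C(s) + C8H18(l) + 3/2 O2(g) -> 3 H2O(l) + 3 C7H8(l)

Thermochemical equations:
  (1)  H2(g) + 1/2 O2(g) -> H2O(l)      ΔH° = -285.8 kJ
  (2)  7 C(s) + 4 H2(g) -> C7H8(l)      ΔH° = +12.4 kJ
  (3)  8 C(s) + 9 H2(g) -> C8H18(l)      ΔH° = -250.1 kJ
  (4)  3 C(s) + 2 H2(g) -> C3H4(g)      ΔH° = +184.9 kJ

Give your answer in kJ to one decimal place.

ΔH° = -1124.8 kJ

(1) × 3 (×3 to match 3 H2O(l) in the target): (3)·(-285.8) = -857.4 kJ
(2) × 3 (scale by 3 for the 3 C7H8(l)): (3)·(+12.4) = +37.2 kJ
(3) reversed (reverse to put C8H18(l) on the reactant side): +250.1 kJ
(4) reversed and × 3 (C3H4(g) must end up as a reactant; scale by 3 for the 3 C3H4(g)): (-3)·(+184.9) = -554.7 kJ
Summing the manipulated equations, ΔH° = (-857.4) + (+37.2) + (+250.1) + (-554.7) = -1124.8 kJ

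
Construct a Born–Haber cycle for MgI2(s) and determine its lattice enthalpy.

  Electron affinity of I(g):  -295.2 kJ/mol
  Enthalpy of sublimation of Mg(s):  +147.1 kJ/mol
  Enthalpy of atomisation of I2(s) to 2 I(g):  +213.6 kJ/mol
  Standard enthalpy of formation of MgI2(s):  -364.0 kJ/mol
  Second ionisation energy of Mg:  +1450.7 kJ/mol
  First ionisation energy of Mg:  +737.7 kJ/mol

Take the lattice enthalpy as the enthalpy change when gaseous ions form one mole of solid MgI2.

ΔHf° = 1·ΔHsub + 1·(ΣIE) + 1·D(I2) + 2·EA + U
-364.0 = 1·(+147.1) + 1·(+2188.4) + 1·(+213.6) + 2·(-295.2) + U
U = -364.0 − (+1958.7) = -2322.7 kJ/mol

U = -2322.7 kJ/mol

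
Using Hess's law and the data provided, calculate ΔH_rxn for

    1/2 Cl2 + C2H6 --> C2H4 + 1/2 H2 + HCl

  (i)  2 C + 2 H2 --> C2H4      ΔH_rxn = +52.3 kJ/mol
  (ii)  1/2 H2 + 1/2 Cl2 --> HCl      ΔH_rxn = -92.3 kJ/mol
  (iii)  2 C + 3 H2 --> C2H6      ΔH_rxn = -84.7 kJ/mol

(i) as written: +52.3 kJ/mol
(ii) as written: -92.3 kJ/mol
(iii) reversed: +84.7 kJ/mol
Combining the equations, ΔH_rxn = (1)·(+52.3) + (1)·(-92.3) + (-1)·(-84.7) = 44.7 kJ/mol

ΔH_rxn = 44.7 kJ/mol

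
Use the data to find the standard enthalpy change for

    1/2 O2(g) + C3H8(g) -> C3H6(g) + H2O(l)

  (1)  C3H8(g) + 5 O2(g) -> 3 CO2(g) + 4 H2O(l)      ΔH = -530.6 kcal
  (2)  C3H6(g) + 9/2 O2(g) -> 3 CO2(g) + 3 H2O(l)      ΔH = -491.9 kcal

ΔH = -38.7 kcal

(1) as written (C3H8(g) already on the reactant side): -530.6 kcal
(2) reversed (C3H6(g) must end up as a product): +491.9 kcal
By Hess's law, ΔH = (1)·(-530.6) + (-1)·(-491.9) = -38.7 kcal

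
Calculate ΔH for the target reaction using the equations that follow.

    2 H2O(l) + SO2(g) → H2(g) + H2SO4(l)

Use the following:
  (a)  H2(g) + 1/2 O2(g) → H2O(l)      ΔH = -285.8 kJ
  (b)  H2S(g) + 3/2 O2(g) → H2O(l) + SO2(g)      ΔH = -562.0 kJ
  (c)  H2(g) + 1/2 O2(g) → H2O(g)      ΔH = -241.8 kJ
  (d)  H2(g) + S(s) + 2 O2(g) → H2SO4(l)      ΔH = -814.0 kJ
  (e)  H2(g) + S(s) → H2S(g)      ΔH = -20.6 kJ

(a) reversed: +285.8 kJ
(b) reversed (reverse to put SO2(g) on the reactant side): +562.0 kJ
(c): not needed (H2O(g) appears nowhere else).
(d) as written (H2SO4(l) already on the product side): -814.0 kJ
(e) reversed: +20.6 kJ
By Hess's law, ΔH = (+285.8) + (+562.0) + (-814.0) + (+20.6) = 54.4 kJ

ΔH = 54.4 kJ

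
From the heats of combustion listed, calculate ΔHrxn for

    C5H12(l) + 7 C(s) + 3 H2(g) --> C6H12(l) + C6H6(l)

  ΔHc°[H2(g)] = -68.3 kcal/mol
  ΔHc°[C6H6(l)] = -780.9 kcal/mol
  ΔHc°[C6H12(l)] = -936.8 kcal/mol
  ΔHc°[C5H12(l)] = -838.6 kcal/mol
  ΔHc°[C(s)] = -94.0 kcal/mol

With combustion enthalpies, reactants minus products:
= [1·(-838.6) + 7·(-94.0) + 3·(-68.3)] − [1·(-936.8) + 1·(-780.9)]
= 16.2 kcal/mol

ΔHrxn = 16.2 kcal/mol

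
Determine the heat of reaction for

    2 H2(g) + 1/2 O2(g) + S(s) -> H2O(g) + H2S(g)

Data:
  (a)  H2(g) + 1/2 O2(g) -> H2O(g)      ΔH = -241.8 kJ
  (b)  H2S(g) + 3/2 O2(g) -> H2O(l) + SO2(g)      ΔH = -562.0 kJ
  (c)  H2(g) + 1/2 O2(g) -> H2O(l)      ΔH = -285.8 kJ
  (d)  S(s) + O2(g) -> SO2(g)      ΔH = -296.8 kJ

(a) as written (H2O(g) already on the product side): -241.8 kJ
(b) reversed (H2S(g) must end up as a product): +562.0 kJ
(c) as written: -285.8 kJ
(d) as written (S(s) already on the reactant side): -296.8 kJ
Summing the manipulated equations, ΔH = (1)·(-241.8) + (-1)·(-562.0) + (1)·(-285.8) + (1)·(-296.8) = -262.4 kJ

ΔH = -262.4 kJ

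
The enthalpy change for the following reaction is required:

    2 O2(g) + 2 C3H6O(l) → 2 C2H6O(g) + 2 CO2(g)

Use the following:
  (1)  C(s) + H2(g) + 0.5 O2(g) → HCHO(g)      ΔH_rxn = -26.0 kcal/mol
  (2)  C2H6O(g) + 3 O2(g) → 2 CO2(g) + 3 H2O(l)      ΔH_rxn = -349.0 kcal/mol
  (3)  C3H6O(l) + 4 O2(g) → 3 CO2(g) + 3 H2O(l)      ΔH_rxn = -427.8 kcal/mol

(1): not needed.
(2) reversed and × 2: (-2)·(-349.0) = +698.0 kcal/mol
(3) × 2: (2)·(-427.8) = -855.6 kcal/mol
Since enthalpy is a state function, ΔH_rxn = (+698.0) + (-855.6) = -157.6 kcal/mol

ΔH_rxn = -157.6 kcal/mol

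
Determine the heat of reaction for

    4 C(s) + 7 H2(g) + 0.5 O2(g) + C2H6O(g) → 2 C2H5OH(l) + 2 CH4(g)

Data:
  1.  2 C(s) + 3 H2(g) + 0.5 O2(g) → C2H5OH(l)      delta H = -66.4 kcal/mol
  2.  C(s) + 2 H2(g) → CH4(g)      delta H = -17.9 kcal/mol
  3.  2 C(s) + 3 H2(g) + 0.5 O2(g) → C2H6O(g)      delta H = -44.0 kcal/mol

eq. 1 × 2: (2)·(-66.4) = -132.8 kcal/mol
eq. 2 × 2: (2)·(-17.9) = -35.8 kcal/mol
eq. 3 reversed: +44.0 kcal/mol
Combining the equations, delta H = (2)·(-66.4) + (2)·(-17.9) + (-1)·(-44.0) = -124.6 kcal/mol

delta H = -124.6 kcal/mol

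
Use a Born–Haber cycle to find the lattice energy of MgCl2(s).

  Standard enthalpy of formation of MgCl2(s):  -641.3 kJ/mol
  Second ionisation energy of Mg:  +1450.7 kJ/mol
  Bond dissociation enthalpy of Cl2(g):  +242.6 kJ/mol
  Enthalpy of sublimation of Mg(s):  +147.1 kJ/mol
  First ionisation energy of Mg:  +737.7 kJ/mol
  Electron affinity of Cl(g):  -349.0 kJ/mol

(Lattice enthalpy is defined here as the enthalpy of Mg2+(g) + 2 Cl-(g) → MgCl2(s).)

ΔHf° = 1·ΔHsub + 1·(ΣIE) + 1·D(Cl2) + 2·EA + U
-641.3 = 1·(+147.1) + 1·(+2188.4) + 1·(+242.6) + 2·(-349.0) + U
U = -641.3 − (+1880.1) = -2521.4 kJ/mol

U = -2521.4 kJ/mol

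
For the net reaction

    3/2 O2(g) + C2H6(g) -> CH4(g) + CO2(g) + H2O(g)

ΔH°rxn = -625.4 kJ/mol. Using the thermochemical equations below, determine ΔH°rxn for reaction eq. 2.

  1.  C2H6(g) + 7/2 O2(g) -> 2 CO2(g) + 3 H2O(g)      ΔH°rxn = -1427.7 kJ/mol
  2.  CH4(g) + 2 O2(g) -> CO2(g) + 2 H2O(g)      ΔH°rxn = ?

ΔH°rxn = -802.3 kJ/mol

eq. 1 as written: -1427.7 kJ/mol
eq. 2 reversed: contributes −x
-625.4 = (-1427.7) − x
x = (-625.4 − (-1427.7)) / (-1) = -802.3 kJ/mol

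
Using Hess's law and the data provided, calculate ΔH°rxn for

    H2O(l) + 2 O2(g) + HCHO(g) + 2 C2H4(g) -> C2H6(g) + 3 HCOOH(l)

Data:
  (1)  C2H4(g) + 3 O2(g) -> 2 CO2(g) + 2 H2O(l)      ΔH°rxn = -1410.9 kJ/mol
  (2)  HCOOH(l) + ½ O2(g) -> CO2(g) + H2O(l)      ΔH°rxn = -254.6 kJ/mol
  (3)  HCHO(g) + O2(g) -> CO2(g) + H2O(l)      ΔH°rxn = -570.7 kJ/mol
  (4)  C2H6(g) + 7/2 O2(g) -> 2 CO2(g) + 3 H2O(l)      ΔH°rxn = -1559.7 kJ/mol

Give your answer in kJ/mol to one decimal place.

ΔH°rxn = -1069.0 kJ/mol

(1) × 2 (scale by 2 for the 2 C2H4(g)): (2)·(-1410.9) = -2821.8 kJ/mol
(2) reversed and × 3 (HCOOH(l) must end up as a product; scale by 3 for the 3 HCOOH(l)): (-3)·(-254.6) = +763.8 kJ/mol
(3) as written (HCHO(g) already on the reactant side): -570.7 kJ/mol
(4) reversed (C2H6(g) must end up as a product): +1559.7 kJ/mol
ΔH°rxn = (2)·(-1410.9) + (-3)·(-254.6) + (1)·(-570.7) + (-1)·(-1559.7) = -1069.0 kJ/mol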